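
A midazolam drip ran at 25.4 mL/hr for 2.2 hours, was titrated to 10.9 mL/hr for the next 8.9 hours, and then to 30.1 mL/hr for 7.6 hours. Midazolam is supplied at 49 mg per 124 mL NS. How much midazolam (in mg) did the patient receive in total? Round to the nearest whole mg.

Concentration = 49 mg ÷ 124 mL = 0.3951613 mg/mL
Stage 1: 25.4 mL/hr × 2.2 hr = 55.88 mL → 55.88 mL × 0.3951613 mg/mL = 22.08161 mg
Stage 2: 10.9 mL/hr × 8.9 hr = 97.01 mL → 97.01 mL × 0.3951613 mg/mL = 38.3346 mg
Stage 3: 30.1 mL/hr × 7.6 hr = 228.76 mL → 228.76 mL × 0.3951613 mg/mL = 90.3971 mg
Total = 22.08161 + 38.3346 + 90.3971 = 150.8133 mg

151 mg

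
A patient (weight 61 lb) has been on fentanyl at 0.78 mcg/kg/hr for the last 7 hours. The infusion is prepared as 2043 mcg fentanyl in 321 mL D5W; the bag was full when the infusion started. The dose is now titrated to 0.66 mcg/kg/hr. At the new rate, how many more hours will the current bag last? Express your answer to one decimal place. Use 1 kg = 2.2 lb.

103.4 hours

Initial rate:
Weight = 61 lb ÷ 2.2 lb/kg = 27.72727 kg
Dose = 0.78 mcg/kg/hr × 27.72727 kg = 21.62727 mcg/hr
Concentration = 2043 mcg ÷ 321 mL = 6.364486 mcg/mL
Rate = 21.62727 mcg/hr ÷ 6.364486 mcg/mL = 3.398118 mL/hr
Volume infused so far = 3.398118 mL/hr × 7 hr = 23.78682 mL
Volume remaining = 321 − 23.78682 = 297.2132 mL
New rate:
Dose = 0.66 mcg/kg/hr × 27.72727 kg = 18.3 mcg/hr
Rate = 18.3 mcg/hr ÷ 6.364486 mcg/mL = 2.87533 mL/hr
Time remaining = 297.2132 mL ÷ 2.87533 mL/hr = 103.3666 hr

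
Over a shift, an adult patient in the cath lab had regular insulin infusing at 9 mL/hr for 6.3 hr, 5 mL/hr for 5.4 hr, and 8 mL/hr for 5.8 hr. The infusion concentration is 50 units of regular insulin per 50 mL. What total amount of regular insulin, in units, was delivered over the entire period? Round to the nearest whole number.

Concentration = 50 units ÷ 50 mL = 1 units/mL
Stage 1: 9 mL/hr × 6.3 hr = 56.7 mL → 56.7 mL × 1 units/mL = 56.7 units
Stage 2: 5 mL/hr × 5.4 hr = 27 mL → 27 mL × 1 units/mL = 27 units
Stage 3: 8 mL/hr × 5.8 hr = 46.4 mL → 46.4 mL × 1 units/mL = 46.4 units
Total = 56.7 + 27 + 46.4 = 130.1 units

130 units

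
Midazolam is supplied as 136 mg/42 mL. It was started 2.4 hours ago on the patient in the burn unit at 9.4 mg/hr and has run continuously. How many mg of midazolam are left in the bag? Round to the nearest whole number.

Concentration = 136 mg ÷ 42 mL = 3.238095 mg/mL
Rate = 9.4 mg/hr ÷ 3.238095 mg/mL = 2.902941 mL/hr
Volume infused = 2.902941 mL/hr × 2.4 hr = 6.967059 mL
Volume remaining = 42 − 6.967059 = 35.03294 mL
Drug remaining = 35.03294 mL × 3.238095 mg/mL = 113.44 mg

113 mg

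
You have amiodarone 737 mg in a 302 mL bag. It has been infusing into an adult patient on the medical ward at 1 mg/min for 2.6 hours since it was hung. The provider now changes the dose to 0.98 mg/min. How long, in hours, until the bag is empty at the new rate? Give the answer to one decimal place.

Initial rate:
1 mg/min × 60 min/hr = 60 mg/hr
Concentration = 737 mg ÷ 302 mL = 2.440397 mg/mL
Rate = 60 mg/hr ÷ 2.440397 mg/mL = 24.58616 mL/hr
Volume infused so far = 24.58616 mL/hr × 2.6 hr = 63.92402 mL
Volume remaining = 302 − 63.92402 = 238.076 mL
New rate:
0.98 mg/min × 60 min/hr = 58.8 mg/hr
Rate = 58.8 mg/hr ÷ 2.440397 mg/mL = 24.09444 mL/hr
Time remaining = 238.076 mL ÷ 24.09444 mL/hr = 9.880952 hr

9.9 hours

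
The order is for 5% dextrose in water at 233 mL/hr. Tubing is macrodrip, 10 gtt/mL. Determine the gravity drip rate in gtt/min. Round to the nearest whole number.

233 mL/hr ÷ 60 min/hr = 3.883333 mL/min
3.883333 mL/min × 10 gtt/mL = 38.83333 gtt/min

39 gtt/min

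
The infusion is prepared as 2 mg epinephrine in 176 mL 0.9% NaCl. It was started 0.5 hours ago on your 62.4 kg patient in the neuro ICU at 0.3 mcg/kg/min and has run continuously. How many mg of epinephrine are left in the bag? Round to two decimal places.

1.44 mg

Dose = 0.3 mcg/kg/min × 62.4 kg = 18.72 mcg/min
18.72 mcg/min × 60 min/hr = 1123.2 mcg/hr
Concentration = 2 mg ÷ 176 mL = 0.01136364 mg/mL = 11.36364 mcg/mL
Rate = 1123.2 mcg/hr ÷ 11.36364 mcg/mL = 98.8416 mL/hr
Volume infused = 98.8416 mL/hr × 0.5 hr = 49.4208 mL
Volume remaining = 176 − 49.4208 = 126.5792 mL
Drug remaining = 126.5792 mL × 11.36364 mcg/mL = 1438.4 mcg = 1.4384 mg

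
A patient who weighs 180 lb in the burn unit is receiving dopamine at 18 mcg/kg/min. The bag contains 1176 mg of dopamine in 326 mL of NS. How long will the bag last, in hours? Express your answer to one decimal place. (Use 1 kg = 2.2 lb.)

Weight = 180 lb ÷ 2.2 lb/kg = 81.81818 kg
Dose = 18 mcg/kg/min × 81.81818 kg = 1472.727 mcg/min
1472.727 mcg/min × 60 min/hr = 88363.64 mcg/hr
Concentration = 1176 mg ÷ 326 mL = 3.607362 mg/mL = 3607.362 mcg/mL
Rate = 88363.64 mcg/hr ÷ 3607.362 mcg/mL = 24.49536 mL/hr
Duration = 326 mL ÷ 24.49536 mL/hr = 13.30864 hr

13.3 hours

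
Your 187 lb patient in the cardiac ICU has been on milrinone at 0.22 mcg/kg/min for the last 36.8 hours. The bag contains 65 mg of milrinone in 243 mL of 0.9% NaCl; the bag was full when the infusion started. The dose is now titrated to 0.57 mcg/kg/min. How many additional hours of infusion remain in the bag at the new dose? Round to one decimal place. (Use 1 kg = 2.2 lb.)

8.2 hours

Initial rate:
Weight = 187 lb ÷ 2.2 lb/kg = 85 kg
Dose = 0.22 mcg/kg/min × 85 kg = 18.7 mcg/min
18.7 mcg/min × 60 min/hr = 1122 mcg/hr
Concentration = 65 mg ÷ 243 mL = 0.2674897 mg/mL = 267.4897 mcg/mL
Rate = 1122 mcg/hr ÷ 267.4897 mcg/mL = 4.194554 mL/hr
Volume infused so far = 4.194554 mL/hr × 36.8 hr = 154.3596 mL
Volume remaining = 243 − 154.3596 = 88.64042 mL
New rate:
Dose = 0.57 mcg/kg/min × 85 kg = 48.45 mcg/min
48.45 mcg/min × 60 min/hr = 2907 mcg/hr
Rate = 2907 mcg/hr ÷ 267.4897 mcg/mL = 10.86771 mL/hr
Time remaining = 88.64042 mL ÷ 10.86771 mL/hr = 8.156312 hr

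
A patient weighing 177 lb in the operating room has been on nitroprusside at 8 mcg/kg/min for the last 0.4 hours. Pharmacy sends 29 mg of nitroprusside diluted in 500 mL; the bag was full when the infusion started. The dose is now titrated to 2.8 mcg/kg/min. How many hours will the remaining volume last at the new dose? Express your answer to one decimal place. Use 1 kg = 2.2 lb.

Initial rate:
Weight = 177 lb ÷ 2.2 lb/kg = 80.45455 kg
Dose = 8 mcg/kg/min × 80.45455 kg = 643.6364 mcg/min
643.6364 mcg/min × 60 min/hr = 38618.18 mcg/hr
Concentration = 29 mg ÷ 500 mL = 0.058 mg/mL = 58 mcg/mL
Rate = 38618.18 mcg/hr ÷ 58 mcg/mL = 665.8307 mL/hr
Volume infused so far = 665.8307 mL/hr × 0.4 hr = 266.3323 mL
Volume remaining = 500 − 266.3323 = 233.6677 mL
New rate:
Dose = 2.8 mcg/kg/min × 80.45455 kg = 225.2727 mcg/min
225.2727 mcg/min × 60 min/hr = 13516.36 mcg/hr
Rate = 13516.36 mcg/hr ÷ 58 mcg/mL = 233.0408 mL/hr
Time remaining = 233.6677 mL ÷ 233.0408 mL/hr = 1.00269 hr

1.0 hours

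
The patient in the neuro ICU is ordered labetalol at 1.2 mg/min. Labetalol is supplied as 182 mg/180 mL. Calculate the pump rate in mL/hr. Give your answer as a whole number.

71 mL/hr

1.2 mg/min × 60 min/hr = 72 mg/hr
Concentration = 182 mg ÷ 180 mL = 1.011111 mg/mL
Rate = 72 mg/hr ÷ 1.011111 mg/mL = 71.20879 mL/hr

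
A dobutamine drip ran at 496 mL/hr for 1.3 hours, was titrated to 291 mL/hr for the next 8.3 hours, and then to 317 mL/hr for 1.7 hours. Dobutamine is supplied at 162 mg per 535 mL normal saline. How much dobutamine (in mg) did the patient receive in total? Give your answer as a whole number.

Concentration = 162 mg ÷ 535 mL = 0.3028037 mg/mL
Stage 1: 496 mL/hr × 1.3 hr = 644.8 mL → 644.8 mL × 0.3028037 mg/mL = 195.2479 mg
Stage 2: 291 mL/hr × 8.3 hr = 2415.3 mL → 2415.3 mL × 0.3028037 mg/mL = 731.3619 mg
Stage 3: 317 mL/hr × 1.7 hr = 538.9 mL → 538.9 mL × 0.3028037 mg/mL = 163.1809 mg
Total = 195.2479 + 731.3619 + 163.1809 = 1089.791 mg

1090 mg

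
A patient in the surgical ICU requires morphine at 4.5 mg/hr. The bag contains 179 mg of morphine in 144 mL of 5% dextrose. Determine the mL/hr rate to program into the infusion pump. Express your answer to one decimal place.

Concentration = 179 mg ÷ 144 mL = 1.243056 mg/mL
Rate = 4.5 mg/hr ÷ 1.243056 mg/mL = 3.620112 mL/hr

3.6 mL/hr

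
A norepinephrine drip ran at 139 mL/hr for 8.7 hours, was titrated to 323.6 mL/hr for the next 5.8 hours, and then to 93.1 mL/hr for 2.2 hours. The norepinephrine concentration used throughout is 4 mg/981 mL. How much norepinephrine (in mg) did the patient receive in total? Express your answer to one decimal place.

13.4 mg

Concentration = 4 mg ÷ 981 mL = 0.004077472 mg/mL
Stage 1: 139 mL/hr × 8.7 hr = 1209.3 mL → 1209.3 mL × 0.004077472 mg/mL = 4.930887 mg
Stage 2: 323.6 mL/hr × 5.8 hr = 1876.88 mL → 1876.88 mL × 0.004077472 mg/mL = 7.652926 mg
Stage 3: 93.1 mL/hr × 2.2 hr = 204.82 mL → 204.82 mL × 0.004077472 mg/mL = 0.8351478 mg
Total = 4.930887 + 7.652926 + 0.8351478 = 13.41896 mg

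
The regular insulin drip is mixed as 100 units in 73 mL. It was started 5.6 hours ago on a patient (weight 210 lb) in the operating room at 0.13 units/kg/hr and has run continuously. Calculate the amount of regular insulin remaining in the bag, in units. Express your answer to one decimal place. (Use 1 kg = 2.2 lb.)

30.5 units

Weight = 210 lb ÷ 2.2 lb/kg = 95.45455 kg
Dose = 0.13 units/kg/hr × 95.45455 kg = 12.40909 units/hr
Concentration = 100 units ÷ 73 mL = 1.369863 units/mL
Rate = 12.40909 units/hr ÷ 1.369863 units/mL = 9.058636 mL/hr
Volume infused = 9.058636 mL/hr × 5.6 hr = 50.72836 mL
Volume remaining = 73 − 50.72836 = 22.27164 mL
Drug remaining = 22.27164 mL × 1.369863 units/mL = 30.50909 units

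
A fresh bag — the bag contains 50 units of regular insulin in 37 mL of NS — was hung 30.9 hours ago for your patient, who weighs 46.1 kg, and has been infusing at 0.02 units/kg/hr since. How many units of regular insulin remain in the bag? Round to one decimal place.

21.5 units

Dose = 0.02 units/kg/hr × 46.1 kg = 0.922 units/hr
Concentration = 50 units ÷ 37 mL = 1.351351 units/mL
Rate = 0.922 units/hr ÷ 1.351351 units/mL = 0.68228 mL/hr
Volume infused = 0.68228 mL/hr × 30.9 hr = 21.08245 mL
Volume remaining = 37 − 21.08245 = 15.91755 mL
Drug remaining = 15.91755 mL × 1.351351 units/mL = 21.5102 units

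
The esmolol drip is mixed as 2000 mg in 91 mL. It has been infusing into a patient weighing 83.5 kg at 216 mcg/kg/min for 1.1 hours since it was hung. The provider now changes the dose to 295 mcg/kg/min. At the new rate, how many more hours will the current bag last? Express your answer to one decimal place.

Initial rate:
Dose = 216 mcg/kg/min × 83.5 kg = 18036 mcg/min
18036 mcg/min × 60 min/hr = 1082160 mcg/hr
Concentration = 2000 mg ÷ 91 mL = 21.97802 mg/mL = 21978.02 mcg/mL
Rate = 1082160 mcg/hr ÷ 21978.02 mcg/mL = 49.23828 mL/hr
Volume infused so far = 49.23828 mL/hr × 1.1 hr = 54.16211 mL
Volume remaining = 91 − 54.16211 = 36.83789 mL
New rate:
Dose = 295 mcg/kg/min × 83.5 kg = 24632.5 mcg/min
24632.5 mcg/min × 60 min/hr = 1477950 mcg/hr
Rate = 1477950 mcg/hr ÷ 21978.02 mcg/mL = 67.24672 mL/hr
Time remaining = 36.83789 mL ÷ 67.24672 mL/hr = 0.547802 hr

0.5 hours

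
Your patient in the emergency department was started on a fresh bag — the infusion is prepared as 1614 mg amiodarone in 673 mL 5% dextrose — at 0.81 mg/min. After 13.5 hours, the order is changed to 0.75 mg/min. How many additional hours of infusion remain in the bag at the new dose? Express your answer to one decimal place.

21.3 hours

Initial rate:
0.81 mg/min × 60 min/hr = 48.6 mg/hr
Concentration = 1614 mg ÷ 673 mL = 2.398217 mg/mL
Rate = 48.6 mg/hr ÷ 2.398217 mg/mL = 20.26506 mL/hr
Volume infused so far = 20.26506 mL/hr × 13.5 hr = 273.5783 mL
Volume remaining = 673 − 273.5783 = 399.4217 mL
New rate:
0.75 mg/min × 60 min/hr = 45 mg/hr
Rate = 45 mg/hr ÷ 2.398217 mg/mL = 18.76394 mL/hr
Time remaining = 399.4217 mL ÷ 18.76394 mL/hr = 21.28667 hr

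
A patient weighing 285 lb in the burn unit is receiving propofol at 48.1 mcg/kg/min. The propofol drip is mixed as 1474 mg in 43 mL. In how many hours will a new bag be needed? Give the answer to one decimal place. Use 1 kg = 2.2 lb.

3.9 hours

Weight = 285 lb ÷ 2.2 lb/kg = 129.5455 kg
Dose = 48.1 mcg/kg/min × 129.5455 kg = 6231.136 mcg/min
6231.136 mcg/min × 60 min/hr = 373868.2 mcg/hr
Concentration = 1474 mg ÷ 43 mL = 34.27907 mg/mL = 34279.07 mcg/mL
Rate = 373868.2 mcg/hr ÷ 34279.07 mcg/mL = 10.9066 mL/hr
Duration = 43 mL ÷ 10.9066 mL/hr = 3.942566 hr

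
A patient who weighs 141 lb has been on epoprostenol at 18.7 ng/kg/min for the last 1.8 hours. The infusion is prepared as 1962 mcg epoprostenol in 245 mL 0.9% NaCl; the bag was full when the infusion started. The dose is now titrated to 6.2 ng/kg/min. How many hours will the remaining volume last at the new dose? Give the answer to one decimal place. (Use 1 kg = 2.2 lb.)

76.9 hours

Initial rate:
Weight = 141 lb ÷ 2.2 lb/kg = 64.09091 kg
Dose = 18.7 ng/kg/min × 64.09091 kg = 1198.5 ng/min
1198.5 ng/min × 60 min/hr = 71910 ng/hr
Concentration = 1962 mcg ÷ 245 mL = 8.008163 mcg/mL = 8008.163 ng/mL
Rate = 71910 ng/hr ÷ 8008.163 ng/mL = 8.979587 mL/hr
Volume infused so far = 8.979587 mL/hr × 1.8 hr = 16.16326 mL
Volume remaining = 245 − 16.16326 = 228.8367 mL
New rate:
Dose = 6.2 ng/kg/min × 64.09091 kg = 397.3636 ng/min
397.3636 ng/min × 60 min/hr = 23841.82 ng/hr
Rate = 23841.82 ng/hr ÷ 8008.163 ng/mL = 2.977189 mL/hr
Time remaining = 228.8367 mL ÷ 2.977189 mL/hr = 76.86335 hr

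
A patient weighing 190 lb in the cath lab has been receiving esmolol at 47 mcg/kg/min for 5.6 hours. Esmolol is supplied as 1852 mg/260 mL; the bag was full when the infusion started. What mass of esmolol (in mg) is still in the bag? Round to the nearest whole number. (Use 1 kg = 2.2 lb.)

Weight = 190 lb ÷ 2.2 lb/kg = 86.36364 kg
Dose = 47 mcg/kg/min × 86.36364 kg = 4059.091 mcg/min
4059.091 mcg/min × 60 min/hr = 243545.5 mcg/hr
Concentration = 1852 mg ÷ 260 mL = 7.123077 mg/mL = 7123.077 mcg/mL
Rate = 243545.5 mcg/hr ÷ 7123.077 mcg/mL = 34.19105 mL/hr
Volume infused = 34.19105 mL/hr × 5.6 hr = 191.4699 mL
Volume remaining = 260 − 191.4699 = 68.53014 mL
Drug remaining = 68.53014 mL × 7123.077 mcg/mL = 488145.5 mcg = 488.1455 mg

488 mg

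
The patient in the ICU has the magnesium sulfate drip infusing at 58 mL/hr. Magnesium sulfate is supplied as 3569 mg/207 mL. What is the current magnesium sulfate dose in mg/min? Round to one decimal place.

16.7 mg/min

Concentration = 3569 mg ÷ 207 mL = 17.24155 mg/mL
Drug rate = 58 mL/hr × 17.24155 mg/mL = 1000.01 mg/hr
1000.01 mg/hr ÷ 60 min/hr = 16.66683 mg/min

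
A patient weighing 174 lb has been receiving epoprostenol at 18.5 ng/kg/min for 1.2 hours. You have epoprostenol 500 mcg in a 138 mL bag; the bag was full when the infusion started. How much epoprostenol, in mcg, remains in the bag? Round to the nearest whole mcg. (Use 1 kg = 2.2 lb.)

395 mcg

Weight = 174 lb ÷ 2.2 lb/kg = 79.09091 kg
Dose = 18.5 ng/kg/min × 79.09091 kg = 1463.182 ng/min
1463.182 ng/min × 60 min/hr = 87790.91 ng/hr
Concentration = 500 mcg ÷ 138 mL = 3.623188 mcg/mL = 3623.188 ng/mL
Rate = 87790.91 ng/hr ÷ 3623.188 ng/mL = 24.23029 mL/hr
Volume infused = 24.23029 mL/hr × 1.2 hr = 29.07635 mL
Volume remaining = 138 − 29.07635 = 108.9237 mL
Drug remaining = 108.9237 mL × 3623.188 ng/mL = 394650.9 ng = 394.6509 mcg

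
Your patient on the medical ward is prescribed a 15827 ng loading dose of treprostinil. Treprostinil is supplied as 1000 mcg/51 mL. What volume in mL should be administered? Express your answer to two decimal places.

Concentration = 1000 mcg ÷ 51 mL = 19.60784 mcg/mL = 19607.84 ng/mL
Volume = 15827 ng ÷ 19607.84 ng/mL = 0.807177 mL

0.81 mL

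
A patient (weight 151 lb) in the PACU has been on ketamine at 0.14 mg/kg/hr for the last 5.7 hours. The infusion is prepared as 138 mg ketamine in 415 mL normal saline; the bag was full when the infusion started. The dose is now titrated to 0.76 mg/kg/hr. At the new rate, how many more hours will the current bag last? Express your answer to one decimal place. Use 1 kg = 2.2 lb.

Initial rate:
Weight = 151 lb ÷ 2.2 lb/kg = 68.63636 kg
Dose = 0.14 mg/kg/hr × 68.63636 kg = 9.609091 mg/hr
Concentration = 138 mg ÷ 415 mL = 0.3325301 mg/mL
Rate = 9.609091 mg/hr ÷ 0.3325301 mg/mL = 28.8969 mL/hr
Volume infused so far = 28.8969 mL/hr × 5.7 hr = 164.7124 mL
Volume remaining = 415 − 164.7124 = 250.2876 mL
New rate:
Dose = 0.76 mg/kg/hr × 68.63636 kg = 52.16364 mg/hr
Rate = 52.16364 mg/hr ÷ 0.3325301 mg/mL = 156.8689 mL/hr
Time remaining = 250.2876 mL ÷ 156.8689 mL/hr = 1.595521 hr

1.6 hours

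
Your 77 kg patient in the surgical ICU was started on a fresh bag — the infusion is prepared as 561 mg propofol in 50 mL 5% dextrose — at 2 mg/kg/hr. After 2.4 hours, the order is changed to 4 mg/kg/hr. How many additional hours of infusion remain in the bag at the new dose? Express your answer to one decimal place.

Initial rate:
Dose = 2 mg/kg/hr × 77 kg = 154 mg/hr
Concentration = 561 mg ÷ 50 mL = 11.22 mg/mL
Rate = 154 mg/hr ÷ 11.22 mg/mL = 13.72549 mL/hr
Volume infused so far = 13.72549 mL/hr × 2.4 hr = 32.94118 mL
Volume remaining = 50 − 32.94118 = 17.05882 mL
New rate:
Dose = 4 mg/kg/hr × 77 kg = 308 mg/hr
Rate = 308 mg/hr ÷ 11.22 mg/mL = 27.45098 mL/hr
Time remaining = 17.05882 mL ÷ 27.45098 mL/hr = 0.6214286 hr

0.6 hours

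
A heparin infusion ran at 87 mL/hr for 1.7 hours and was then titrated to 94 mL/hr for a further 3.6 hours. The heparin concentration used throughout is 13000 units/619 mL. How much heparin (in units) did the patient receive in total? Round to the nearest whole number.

10213 units

Concentration = 13000 units ÷ 619 mL = 21.00162 units/mL
Stage 1: 87 mL/hr × 1.7 hr = 147.9 mL → 147.9 mL × 21.00162 units/mL = 3106.139 units
Stage 2: 94 mL/hr × 3.6 hr = 338.4 mL → 338.4 mL × 21.00162 units/mL = 7106.947 units
Total = 3106.139 + 7106.947 = 10213.09 units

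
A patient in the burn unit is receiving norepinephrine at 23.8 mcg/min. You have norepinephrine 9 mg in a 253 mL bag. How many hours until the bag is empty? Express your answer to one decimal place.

23.8 mcg/min × 60 min/hr = 1428 mcg/hr
Concentration = 9 mg ÷ 253 mL = 0.03557312 mg/mL = 35.57312 mcg/mL
Rate = 1428 mcg/hr ÷ 35.57312 mcg/mL = 40.14267 mL/hr
Duration = 253 mL ÷ 40.14267 mL/hr = 6.302521 hr

6.3 hours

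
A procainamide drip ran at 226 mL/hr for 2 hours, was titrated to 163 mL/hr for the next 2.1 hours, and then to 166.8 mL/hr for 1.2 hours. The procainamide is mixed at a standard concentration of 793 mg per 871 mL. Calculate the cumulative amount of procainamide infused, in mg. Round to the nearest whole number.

Concentration = 793 mg ÷ 871 mL = 0.9104478 mg/mL
Stage 1: 226 mL/hr × 2 hr = 452 mL → 452 mL × 0.9104478 mg/mL = 411.5224 mg
Stage 2: 163 mL/hr × 2.1 hr = 342.3 mL → 342.3 mL × 0.9104478 mg/mL = 311.6463 mg
Stage 3: 166.8 mL/hr × 1.2 hr = 200.16 mL → 200.16 mL × 0.9104478 mg/mL = 182.2352 mg
Total = 411.5224 + 311.6463 + 182.2352 = 905.4039 mg

905 mg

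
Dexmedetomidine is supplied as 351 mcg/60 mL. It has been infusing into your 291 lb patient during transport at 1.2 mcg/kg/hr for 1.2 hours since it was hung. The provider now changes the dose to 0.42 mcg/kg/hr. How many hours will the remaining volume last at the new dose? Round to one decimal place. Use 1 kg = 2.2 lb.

2.9 hours

Initial rate:
Weight = 291 lb ÷ 2.2 lb/kg = 132.2727 kg
Dose = 1.2 mcg/kg/hr × 132.2727 kg = 158.7273 mcg/hr
Concentration = 351 mcg ÷ 60 mL = 5.85 mcg/mL
Rate = 158.7273 mcg/hr ÷ 5.85 mcg/mL = 27.13287 mL/hr
Volume infused so far = 27.13287 mL/hr × 1.2 hr = 32.55944 mL
Volume remaining = 60 − 32.55944 = 27.44056 mL
New rate:
Dose = 0.42 mcg/kg/hr × 132.2727 kg = 55.55455 mcg/hr
Rate = 55.55455 mcg/hr ÷ 5.85 mcg/mL = 9.496503 mL/hr
Time remaining = 27.44056 mL ÷ 9.496503 mL/hr = 2.889543 hr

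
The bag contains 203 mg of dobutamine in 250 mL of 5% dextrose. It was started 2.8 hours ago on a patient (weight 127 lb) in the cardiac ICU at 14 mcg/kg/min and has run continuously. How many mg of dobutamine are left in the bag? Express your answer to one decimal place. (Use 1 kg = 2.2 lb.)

Weight = 127 lb ÷ 2.2 lb/kg = 57.72727 kg
Dose = 14 mcg/kg/min × 57.72727 kg = 808.1818 mcg/min
808.1818 mcg/min × 60 min/hr = 48490.91 mcg/hr
Concentration = 203 mg ÷ 250 mL = 0.812 mg/mL = 812 mcg/mL
Rate = 48490.91 mcg/hr ÷ 812 mcg/mL = 59.71787 mL/hr
Volume infused = 59.71787 mL/hr × 2.8 hr = 167.21 mL
Volume remaining = 250 − 167.21 = 82.78997 mL
Drug remaining = 82.78997 mL × 812 mcg/mL = 67225.45 mcg = 67.22545 mg

67.2 mg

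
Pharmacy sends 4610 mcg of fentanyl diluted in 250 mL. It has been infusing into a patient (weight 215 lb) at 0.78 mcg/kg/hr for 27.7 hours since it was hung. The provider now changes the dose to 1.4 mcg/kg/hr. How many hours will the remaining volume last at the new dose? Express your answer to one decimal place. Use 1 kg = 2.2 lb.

Initial rate:
Weight = 215 lb ÷ 2.2 lb/kg = 97.72727 kg
Dose = 0.78 mcg/kg/hr × 97.72727 kg = 76.22727 mcg/hr
Concentration = 4610 mcg ÷ 250 mL = 18.44 mcg/mL
Rate = 76.22727 mcg/hr ÷ 18.44 mcg/mL = 4.1338 mL/hr
Volume infused so far = 4.1338 mL/hr × 27.7 hr = 114.5063 mL
Volume remaining = 250 − 114.5063 = 135.4937 mL
New rate:
Dose = 1.4 mcg/kg/hr × 97.72727 kg = 136.8182 mcg/hr
Rate = 136.8182 mcg/hr ÷ 18.44 mcg/mL = 7.419641 mL/hr
Time remaining = 135.4937 mL ÷ 7.419641 mL/hr = 18.2615 hr

18.3 hours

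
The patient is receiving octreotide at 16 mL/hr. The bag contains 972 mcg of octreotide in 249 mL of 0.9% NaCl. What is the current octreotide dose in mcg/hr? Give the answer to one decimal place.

Concentration = 972 mcg ÷ 249 mL = 3.903614 mcg/mL
Drug rate = 16 mL/hr × 3.903614 mcg/mL = 62.45783 mcg/hr

62.5 mcg/hr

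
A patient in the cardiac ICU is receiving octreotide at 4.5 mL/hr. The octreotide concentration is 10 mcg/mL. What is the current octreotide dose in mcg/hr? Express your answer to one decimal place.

Drug rate = 4.5 mL/hr × 10 mcg/mL = 45 mcg/hr

45.0 mcg/hr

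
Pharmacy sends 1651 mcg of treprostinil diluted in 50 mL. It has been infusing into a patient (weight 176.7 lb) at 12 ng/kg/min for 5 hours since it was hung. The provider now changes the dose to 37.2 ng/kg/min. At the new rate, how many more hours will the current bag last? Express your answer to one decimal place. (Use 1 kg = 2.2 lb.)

Initial rate:
Weight = 176.7 lb ÷ 2.2 lb/kg = 80.31818 kg
Dose = 12 ng/kg/min × 80.31818 kg = 963.8182 ng/min
963.8182 ng/min × 60 min/hr = 57829.09 ng/hr
Concentration = 1651 mcg ÷ 50 mL = 33.02 mcg/mL = 33020 ng/mL
Rate = 57829.09 ng/hr ÷ 33020 ng/mL = 1.751335 mL/hr
Volume infused so far = 1.751335 mL/hr × 5 hr = 8.756676 mL
Volume remaining = 50 − 8.756676 = 41.24332 mL
New rate:
Dose = 37.2 ng/kg/min × 80.31818 kg = 2987.836 ng/min
2987.836 ng/min × 60 min/hr = 179270.2 ng/hr
Rate = 179270.2 ng/hr ÷ 33020 ng/mL = 5.429139 mL/hr
Time remaining = 41.24332 mL ÷ 5.429139 mL/hr = 7.59666 hr

7.6 hours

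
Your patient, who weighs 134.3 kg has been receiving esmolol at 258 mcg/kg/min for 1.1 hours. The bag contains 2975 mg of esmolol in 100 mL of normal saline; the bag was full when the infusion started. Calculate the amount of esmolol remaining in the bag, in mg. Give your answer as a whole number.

Dose = 258 mcg/kg/min × 134.3 kg = 34649.4 mcg/min
34649.4 mcg/min × 60 min/hr = 2078964 mcg/hr
Concentration = 2975 mg ÷ 100 mL = 29.75 mg/mL = 29750 mcg/mL
Rate = 2078964 mcg/hr ÷ 29750 mcg/mL = 69.88114 mL/hr
Volume infused = 69.88114 mL/hr × 1.1 hr = 76.86926 mL
Volume remaining = 100 − 76.86926 = 23.13074 mL
Drug remaining = 23.13074 mL × 29750 mcg/mL = 688139.6 mcg = 688.1396 mg

688 mg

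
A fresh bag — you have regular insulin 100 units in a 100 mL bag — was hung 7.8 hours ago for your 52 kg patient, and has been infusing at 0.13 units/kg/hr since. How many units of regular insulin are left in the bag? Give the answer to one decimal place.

Dose = 0.13 units/kg/hr × 52 kg = 6.76 units/hr
Concentration = 100 units ÷ 100 mL = 1 units/mL
Rate = 6.76 units/hr ÷ 1 units/mL = 6.76 mL/hr
Volume infused = 6.76 mL/hr × 7.8 hr = 52.728 mL
Volume remaining = 100 − 52.728 = 47.272 mL
Drug remaining = 47.272 mL × 1 units/mL = 47.272 units

47.3 units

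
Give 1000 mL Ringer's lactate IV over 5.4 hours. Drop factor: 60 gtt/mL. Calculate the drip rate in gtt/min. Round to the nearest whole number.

185 gtt/min

1000 mL ÷ (5.4 hr × 60 = 324 min) = 3.08642 mL/min
3.08642 mL/min × 60 gtt/mL = 185.1852 gtt/min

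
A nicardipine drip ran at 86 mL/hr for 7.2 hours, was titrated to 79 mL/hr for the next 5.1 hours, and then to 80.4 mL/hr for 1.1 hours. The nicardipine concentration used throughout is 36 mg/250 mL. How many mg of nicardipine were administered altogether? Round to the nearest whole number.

Concentration = 36 mg ÷ 250 mL = 0.144 mg/mL
Stage 1: 86 mL/hr × 7.2 hr = 619.2 mL → 619.2 mL × 0.144 mg/mL = 89.1648 mg
Stage 2: 79 mL/hr × 5.1 hr = 402.9 mL → 402.9 mL × 0.144 mg/mL = 58.0176 mg
Stage 3: 80.4 mL/hr × 1.1 hr = 88.44 mL → 88.44 mL × 0.144 mg/mL = 12.73536 mg
Total = 89.1648 + 58.0176 + 12.73536 = 159.9178 mg

160 mg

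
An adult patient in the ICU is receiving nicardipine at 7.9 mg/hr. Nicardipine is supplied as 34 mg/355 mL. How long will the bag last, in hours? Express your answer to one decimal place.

4.3 hours

Concentration = 34 mg ÷ 355 mL = 0.09577465 mg/mL
Rate = 7.9 mg/hr ÷ 0.09577465 mg/mL = 82.48529 mL/hr
Duration = 355 mL ÷ 82.48529 mL/hr = 4.303797 hr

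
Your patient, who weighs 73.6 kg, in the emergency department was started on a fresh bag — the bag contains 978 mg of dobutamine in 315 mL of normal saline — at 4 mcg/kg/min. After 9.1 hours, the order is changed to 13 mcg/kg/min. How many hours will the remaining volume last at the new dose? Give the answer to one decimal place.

14.2 hours

Initial rate:
Dose = 4 mcg/kg/min × 73.6 kg = 294.4 mcg/min
294.4 mcg/min × 60 min/hr = 17664 mcg/hr
Concentration = 978 mg ÷ 315 mL = 3.104762 mg/mL = 3104.762 mcg/mL
Rate = 17664 mcg/hr ÷ 3104.762 mcg/mL = 5.689325 mL/hr
Volume infused so far = 5.689325 mL/hr × 9.1 hr = 51.77286 mL
Volume remaining = 315 − 51.77286 = 263.2271 mL
New rate:
Dose = 13 mcg/kg/min × 73.6 kg = 956.8 mcg/min
956.8 mcg/min × 60 min/hr = 57408 mcg/hr
Rate = 57408 mcg/hr ÷ 3104.762 mcg/mL = 18.49031 mL/hr
Time remaining = 263.2271 mL ÷ 18.49031 mL/hr = 14.23595 hr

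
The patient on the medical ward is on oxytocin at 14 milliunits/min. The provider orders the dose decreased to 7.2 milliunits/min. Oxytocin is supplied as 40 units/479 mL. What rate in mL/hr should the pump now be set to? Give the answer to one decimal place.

5.2 mL/hr

7.2 milliunits/min × 60 min/hr = 432 milliunits/hr
Concentration = 40 units ÷ 479 mL = 0.08350731 units/mL = 83.50731 milliunits/mL
Rate = 432 milliunits/hr ÷ 83.50731 milliunits/mL = 5.1732 mL/hr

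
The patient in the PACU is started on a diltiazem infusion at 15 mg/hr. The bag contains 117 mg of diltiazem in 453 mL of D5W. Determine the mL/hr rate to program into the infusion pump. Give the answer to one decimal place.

58.1 mL/hr

Concentration = 117 mg ÷ 453 mL = 0.2582781 mg/mL
Rate = 15 mg/hr ÷ 0.2582781 mg/mL = 58.07692 mL/hr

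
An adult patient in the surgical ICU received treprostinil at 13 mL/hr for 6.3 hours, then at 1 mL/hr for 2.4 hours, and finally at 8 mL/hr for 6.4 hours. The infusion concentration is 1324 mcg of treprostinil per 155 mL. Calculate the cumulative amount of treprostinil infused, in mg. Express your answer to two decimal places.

Concentration = 1324 mcg ÷ 155 mL = 8.541935 mcg/mL
Stage 1: 13 mL/hr × 6.3 hr = 81.9 mL → 81.9 mL × 8.541935 mcg/mL = 699.5845 mcg
Stage 2: 1 mL/hr × 2.4 hr = 2.4 mL → 2.4 mL × 8.541935 mcg/mL = 20.50065 mcg
Stage 3: 8 mL/hr × 6.4 hr = 51.2 mL → 51.2 mL × 8.541935 mcg/mL = 437.3471 mcg
Total = 699.5845 + 20.50065 + 437.3471 = 1157.432 mcg = 1.157432 mg

1.16 mg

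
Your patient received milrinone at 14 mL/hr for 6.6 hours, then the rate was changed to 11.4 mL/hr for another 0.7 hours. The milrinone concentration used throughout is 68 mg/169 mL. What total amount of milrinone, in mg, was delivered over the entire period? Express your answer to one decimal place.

40.4 mg

Concentration = 68 mg ÷ 169 mL = 0.4023669 mg/mL
Stage 1: 14 mL/hr × 6.6 hr = 92.4 mL → 92.4 mL × 0.4023669 mg/mL = 37.1787 mg
Stage 2: 11.4 mL/hr × 0.7 hr = 7.98 mL → 7.98 mL × 0.4023669 mg/mL = 3.210888 mg
Total = 37.1787 + 3.210888 = 40.38959 mg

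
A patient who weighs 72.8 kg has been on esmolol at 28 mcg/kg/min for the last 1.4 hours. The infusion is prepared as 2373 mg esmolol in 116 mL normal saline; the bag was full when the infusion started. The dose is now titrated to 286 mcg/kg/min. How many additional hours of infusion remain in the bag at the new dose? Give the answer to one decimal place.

Initial rate:
Dose = 28 mcg/kg/min × 72.8 kg = 2038.4 mcg/min
2038.4 mcg/min × 60 min/hr = 122304 mcg/hr
Concentration = 2373 mg ÷ 116 mL = 20.4569 mg/mL = 20456.9 mcg/mL
Rate = 122304 mcg/hr ÷ 20456.9 mcg/mL = 5.978619 mL/hr
Volume infused so far = 5.978619 mL/hr × 1.4 hr = 8.370067 mL
Volume remaining = 116 − 8.370067 = 107.6299 mL
New rate:
Dose = 286 mcg/kg/min × 72.8 kg = 20820.8 mcg/min
20820.8 mcg/min × 60 min/hr = 1249248 mcg/hr
Rate = 1249248 mcg/hr ÷ 20456.9 mcg/mL = 61.06733 mL/hr
Time remaining = 107.6299 mL ÷ 61.06733 mL/hr = 1.76248 hr

1.8 hours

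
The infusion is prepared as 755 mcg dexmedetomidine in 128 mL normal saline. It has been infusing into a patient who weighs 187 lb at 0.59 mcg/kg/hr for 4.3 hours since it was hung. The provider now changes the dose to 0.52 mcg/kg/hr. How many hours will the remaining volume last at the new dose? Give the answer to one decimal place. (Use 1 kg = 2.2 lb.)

Initial rate:
Weight = 187 lb ÷ 2.2 lb/kg = 85 kg
Dose = 0.59 mcg/kg/hr × 85 kg = 50.15 mcg/hr
Concentration = 755 mcg ÷ 128 mL = 5.898438 mcg/mL
Rate = 50.15 mcg/hr ÷ 5.898438 mcg/mL = 8.502252 mL/hr
Volume infused so far = 8.502252 mL/hr × 4.3 hr = 36.55968 mL
Volume remaining = 128 − 36.55968 = 91.44032 mL
New rate:
Dose = 0.52 mcg/kg/hr × 85 kg = 44.2 mcg/hr
Rate = 44.2 mcg/hr ÷ 5.898438 mcg/mL = 7.49351 mL/hr
Time remaining = 91.44032 mL ÷ 7.49351 mL/hr = 12.2026 hr

12.2 hours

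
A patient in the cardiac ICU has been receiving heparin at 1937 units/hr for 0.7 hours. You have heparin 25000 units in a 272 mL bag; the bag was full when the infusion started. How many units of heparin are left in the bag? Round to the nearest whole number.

23644 units

Concentration = 25000 units ÷ 272 mL = 91.91176 units/mL
Rate = 1937 units/hr ÷ 91.91176 units/mL = 21.07456 mL/hr
Volume infused = 21.07456 mL/hr × 0.7 hr = 14.75219 mL
Volume remaining = 272 − 14.75219 = 257.2478 mL
Drug remaining = 257.2478 mL × 91.91176 units/mL = 23644.1 units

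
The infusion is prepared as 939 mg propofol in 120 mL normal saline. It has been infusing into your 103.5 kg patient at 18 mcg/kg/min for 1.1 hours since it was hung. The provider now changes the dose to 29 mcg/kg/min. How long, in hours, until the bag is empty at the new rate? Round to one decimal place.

4.5 hours

Initial rate:
Dose = 18 mcg/kg/min × 103.5 kg = 1863 mcg/min
1863 mcg/min × 60 min/hr = 111780 mcg/hr
Concentration = 939 mg ÷ 120 mL = 7.825 mg/mL = 7825 mcg/mL
Rate = 111780 mcg/hr ÷ 7825 mcg/mL = 14.28498 mL/hr
Volume infused so far = 14.28498 mL/hr × 1.1 hr = 15.71348 mL
Volume remaining = 120 − 15.71348 = 104.2865 mL
New rate:
Dose = 29 mcg/kg/min × 103.5 kg = 3001.5 mcg/min
3001.5 mcg/min × 60 min/hr = 180090 mcg/hr
Rate = 180090 mcg/hr ÷ 7825 mcg/mL = 23.0147 mL/hr
Time remaining = 104.2865 mL ÷ 23.0147 mL/hr = 4.531301 hr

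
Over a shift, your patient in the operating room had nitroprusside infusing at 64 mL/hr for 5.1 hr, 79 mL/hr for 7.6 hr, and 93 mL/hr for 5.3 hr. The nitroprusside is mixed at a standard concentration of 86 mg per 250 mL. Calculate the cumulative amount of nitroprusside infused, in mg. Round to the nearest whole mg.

Concentration = 86 mg ÷ 250 mL = 0.344 mg/mL
Stage 1: 64 mL/hr × 5.1 hr = 326.4 mL → 326.4 mL × 0.344 mg/mL = 112.2816 mg
Stage 2: 79 mL/hr × 7.6 hr = 600.4 mL → 600.4 mL × 0.344 mg/mL = 206.5376 mg
Stage 3: 93 mL/hr × 5.3 hr = 492.9 mL → 492.9 mL × 0.344 mg/mL = 169.5576 mg
Total = 112.2816 + 206.5376 + 169.5576 = 488.3768 mg

488 mg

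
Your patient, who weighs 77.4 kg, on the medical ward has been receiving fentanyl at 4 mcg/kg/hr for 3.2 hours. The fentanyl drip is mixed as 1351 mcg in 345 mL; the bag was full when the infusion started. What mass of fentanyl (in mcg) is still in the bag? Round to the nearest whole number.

Dose = 4 mcg/kg/hr × 77.4 kg = 309.6 mcg/hr
Concentration = 1351 mcg ÷ 345 mL = 3.915942 mcg/mL
Rate = 309.6 mcg/hr ÷ 3.915942 mcg/mL = 79.06144 mL/hr
Volume infused = 79.06144 mL/hr × 3.2 hr = 252.9966 mL
Volume remaining = 345 − 252.9966 = 92.0034 mL
Drug remaining = 92.0034 mL × 3.915942 mcg/mL = 360.28 mcg

360 mcg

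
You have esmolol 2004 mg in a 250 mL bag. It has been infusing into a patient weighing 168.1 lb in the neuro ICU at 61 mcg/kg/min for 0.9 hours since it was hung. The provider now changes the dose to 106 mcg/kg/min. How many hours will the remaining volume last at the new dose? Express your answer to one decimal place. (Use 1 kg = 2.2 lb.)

3.6 hours

Initial rate:
Weight = 168.1 lb ÷ 2.2 lb/kg = 76.40909 kg
Dose = 61 mcg/kg/min × 76.40909 kg = 4660.955 mcg/min
4660.955 mcg/min × 60 min/hr = 279657.3 mcg/hr
Concentration = 2004 mg ÷ 250 mL = 8.016 mg/mL = 8016 mcg/mL
Rate = 279657.3 mcg/hr ÷ 8016 mcg/mL = 34.88738 mL/hr
Volume infused so far = 34.88738 mL/hr × 0.9 hr = 31.39865 mL
Volume remaining = 250 − 31.39865 = 218.6014 mL
New rate:
Dose = 106 mcg/kg/min × 76.40909 kg = 8099.364 mcg/min
8099.364 mcg/min × 60 min/hr = 485961.8 mcg/hr
Rate = 485961.8 mcg/hr ÷ 8016 mcg/mL = 60.62398 mL/hr
Time remaining = 218.6014 mL ÷ 60.62398 mL/hr = 3.605856 hr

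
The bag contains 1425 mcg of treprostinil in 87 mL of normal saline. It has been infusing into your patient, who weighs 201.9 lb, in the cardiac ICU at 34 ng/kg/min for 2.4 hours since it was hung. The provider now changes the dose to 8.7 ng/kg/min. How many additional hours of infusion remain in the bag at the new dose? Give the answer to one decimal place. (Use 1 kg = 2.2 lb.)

Initial rate:
Weight = 201.9 lb ÷ 2.2 lb/kg = 91.77273 kg
Dose = 34 ng/kg/min × 91.77273 kg = 3120.273 ng/min
3120.273 ng/min × 60 min/hr = 187216.4 ng/hr
Concentration = 1425 mcg ÷ 87 mL = 16.37931 mcg/mL = 16379.31 ng/mL
Rate = 187216.4 ng/hr ÷ 16379.31 ng/mL = 11.43005 mL/hr
Volume infused so far = 11.43005 mL/hr × 2.4 hr = 27.43212 mL
Volume remaining = 87 − 27.43212 = 59.56788 mL
New rate:
Dose = 8.7 ng/kg/min × 91.77273 kg = 798.4227 ng/min
798.4227 ng/min × 60 min/hr = 47905.36 ng/hr
Rate = 47905.36 ng/hr ÷ 16379.31 ng/mL = 2.924749 mL/hr
Time remaining = 59.56788 mL ÷ 2.924749 mL/hr = 20.36684 hr

20.4 hours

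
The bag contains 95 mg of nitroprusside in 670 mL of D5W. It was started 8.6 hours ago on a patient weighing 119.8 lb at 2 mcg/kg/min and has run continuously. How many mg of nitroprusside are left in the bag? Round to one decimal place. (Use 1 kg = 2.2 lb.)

Weight = 119.8 lb ÷ 2.2 lb/kg = 54.45455 kg
Dose = 2 mcg/kg/min × 54.45455 kg = 108.9091 mcg/min
108.9091 mcg/min × 60 min/hr = 6534.545 mcg/hr
Concentration = 95 mg ÷ 670 mL = 0.141791 mg/mL = 141.791 mcg/mL
Rate = 6534.545 mcg/hr ÷ 141.791 mcg/mL = 46.08574 mL/hr
Volume infused = 46.08574 mL/hr × 8.6 hr = 396.3374 mL
Volume remaining = 670 − 396.3374 = 273.6626 mL
Drug remaining = 273.6626 mL × 141.791 mcg/mL = 38802.91 mcg = 38.80291 mg

38.8 mg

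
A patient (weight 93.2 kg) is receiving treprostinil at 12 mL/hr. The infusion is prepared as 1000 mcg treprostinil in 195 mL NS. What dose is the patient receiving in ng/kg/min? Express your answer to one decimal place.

11.0 ng/kg/min

Concentration = 1000 mcg ÷ 195 mL = 5.128205 mcg/mL = 5128.205 ng/mL
Drug rate = 12 mL/hr × 5128.205 ng/mL = 61538.46 ng/hr
61538.46 ng/hr ÷ 60 min/hr = 1025.641 ng/min
1025.641 ng/min ÷ 93.2 kg = 11.00473 ng/kg/min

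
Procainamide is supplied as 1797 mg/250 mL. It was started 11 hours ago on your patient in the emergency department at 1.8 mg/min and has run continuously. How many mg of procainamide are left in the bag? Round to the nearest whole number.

1.8 mg/min × 60 min/hr = 108 mg/hr
Concentration = 1797 mg ÷ 250 mL = 7.188 mg/mL
Rate = 108 mg/hr ÷ 7.188 mg/mL = 15.02504 mL/hr
Volume infused = 15.02504 mL/hr × 11 hr = 165.2755 mL
Volume remaining = 250 − 165.2755 = 84.72454 mL
Drug remaining = 84.72454 mL × 7.188 mg/mL = 609 mg

609 mg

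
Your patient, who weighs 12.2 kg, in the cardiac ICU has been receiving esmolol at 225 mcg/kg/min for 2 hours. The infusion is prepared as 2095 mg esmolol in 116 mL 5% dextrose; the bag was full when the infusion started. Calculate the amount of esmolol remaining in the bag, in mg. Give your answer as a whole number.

1766 mg

Dose = 225 mcg/kg/min × 12.2 kg = 2745 mcg/min
2745 mcg/min × 60 min/hr = 164700 mcg/hr
Concentration = 2095 mg ÷ 116 mL = 18.06034 mg/mL = 18060.34 mcg/mL
Rate = 164700 mcg/hr ÷ 18060.34 mcg/mL = 9.119427 mL/hr
Volume infused = 9.119427 mL/hr × 2 hr = 18.23885 mL
Volume remaining = 116 − 18.23885 = 97.76115 mL
Drug remaining = 97.76115 mL × 18060.34 mcg/mL = 1765600 mcg = 1765.6 mg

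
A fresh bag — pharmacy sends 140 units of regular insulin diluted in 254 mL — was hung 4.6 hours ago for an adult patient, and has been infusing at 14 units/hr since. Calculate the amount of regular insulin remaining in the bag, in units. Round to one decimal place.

Concentration = 140 units ÷ 254 mL = 0.5511811 units/mL
Rate = 14 units/hr ÷ 0.5511811 units/mL = 25.4 mL/hr
Volume infused = 25.4 mL/hr × 4.6 hr = 116.84 mL
Volume remaining = 254 − 116.84 = 137.16 mL
Drug remaining = 137.16 mL × 0.5511811 units/mL = 75.6 units

75.6 units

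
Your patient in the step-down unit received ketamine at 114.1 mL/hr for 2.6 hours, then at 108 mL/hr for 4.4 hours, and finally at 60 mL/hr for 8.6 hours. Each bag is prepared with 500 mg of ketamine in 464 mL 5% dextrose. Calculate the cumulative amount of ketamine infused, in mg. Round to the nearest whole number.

Concentration = 500 mg ÷ 464 mL = 1.077586 mg/mL
Stage 1: 114.1 mL/hr × 2.6 hr = 296.66 mL → 296.66 mL × 1.077586 mg/mL = 319.6767 mg
Stage 2: 108 mL/hr × 4.4 hr = 475.2 mL → 475.2 mL × 1.077586 mg/mL = 512.069 mg
Stage 3: 60 mL/hr × 8.6 hr = 516 mL → 516 mL × 1.077586 mg/mL = 556.0345 mg
Total = 319.6767 + 512.069 + 556.0345 = 1387.78 mg

1388 mg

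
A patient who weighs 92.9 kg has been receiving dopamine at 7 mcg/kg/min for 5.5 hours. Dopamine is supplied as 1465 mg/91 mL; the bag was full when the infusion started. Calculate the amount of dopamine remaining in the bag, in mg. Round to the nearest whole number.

1250 mg

Dose = 7 mcg/kg/min × 92.9 kg = 650.3 mcg/min
650.3 mcg/min × 60 min/hr = 39018 mcg/hr
Concentration = 1465 mg ÷ 91 mL = 16.0989 mg/mL = 16098.9 mcg/mL
Rate = 39018 mcg/hr ÷ 16098.9 mcg/mL = 2.423644 mL/hr
Volume infused = 2.423644 mL/hr × 5.5 hr = 13.33004 mL
Volume remaining = 91 − 13.33004 = 77.66996 mL
Drug remaining = 77.66996 mL × 16098.9 mcg/mL = 1250401 mcg = 1250.401 mg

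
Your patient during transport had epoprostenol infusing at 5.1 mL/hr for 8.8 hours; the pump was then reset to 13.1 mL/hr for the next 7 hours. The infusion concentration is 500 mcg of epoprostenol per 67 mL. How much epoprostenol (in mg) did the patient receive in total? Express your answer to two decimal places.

1.02 mg

Concentration = 500 mcg ÷ 67 mL = 7.462687 mcg/mL
Stage 1: 5.1 mL/hr × 8.8 hr = 44.88 mL → 44.88 mL × 7.462687 mcg/mL = 334.9254 mcg
Stage 2: 13.1 mL/hr × 7 hr = 91.7 mL → 91.7 mL × 7.462687 mcg/mL = 684.3284 mcg
Total = 334.9254 + 684.3284 = 1019.254 mcg = 1.019254 mg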